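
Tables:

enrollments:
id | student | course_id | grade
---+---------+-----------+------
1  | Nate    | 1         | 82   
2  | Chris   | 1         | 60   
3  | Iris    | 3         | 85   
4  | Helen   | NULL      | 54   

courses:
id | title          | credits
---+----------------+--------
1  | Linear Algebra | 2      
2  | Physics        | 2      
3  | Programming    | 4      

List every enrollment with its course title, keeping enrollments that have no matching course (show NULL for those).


LEFT JOIN keeps every row from enrollments (the left table); where course_id has no match in courses, the course columns become NULL. Walk through each enrollment:
  - enrollment 1 (Nate): course_id=1 -> matches Linear Algebra
  - enrollment 2 (Chris): course_id=1 -> matches Linear Algebra
  - enrollment 3 (Iris): course_id=3 -> matches Programming
  - enrollment 4 (Helen): course_id=NULL, no match -> kept with NULL
All 4 rows appear; 1 has NULL course.

SQL:
SELECT a.student, b.title AS course
FROM enrollments a
LEFT JOIN courses b ON a.course_id = b.id

Result:
student | course        
--------+---------------
Nate    | Linear Algebra
Chris   | Linear Algebra
Iris    | Programming   
Helen   | NULL          


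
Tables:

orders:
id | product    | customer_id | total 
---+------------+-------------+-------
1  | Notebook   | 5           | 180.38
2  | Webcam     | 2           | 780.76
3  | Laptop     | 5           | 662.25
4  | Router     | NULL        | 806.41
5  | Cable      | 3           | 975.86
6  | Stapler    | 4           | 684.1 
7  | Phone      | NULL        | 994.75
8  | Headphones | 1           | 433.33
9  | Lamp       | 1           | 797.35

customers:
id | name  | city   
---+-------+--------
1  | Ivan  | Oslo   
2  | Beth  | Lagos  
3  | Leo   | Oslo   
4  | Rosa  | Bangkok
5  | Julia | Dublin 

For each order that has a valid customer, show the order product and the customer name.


INNER JOIN keeps only orders rows whose customer_id matches an id in customers. Walk through each order:
  - order 1 (Notebook): customer_id=5 -> matches Julia
  - order 2 (Webcam): customer_id=2 -> matches Beth
  - order 3 (Laptop): customer_id=5 -> matches Julia
  - order 4 (Router): customer_id=NULL, no match -> dropped
  - order 5 (Cable): customer_id=3 -> matches Leo
  - order 6 (Stapler): customer_id=4 -> matches Rosa
  - order 7 (Phone): customer_id=NULL, no match -> dropped
  - order 8 (Headphones): customer_id=1 -> matches Ivan
  - order 9 (Lamp): customer_id=1 -> matches Ivan
So 2 of 9 rows are dropped.

SQL:
SELECT a.product, b.name AS customer
FROM orders a
INNER JOIN customers b ON a.customer_id = b.id

Result:
product    | customer
-----------+---------
Notebook   | Julia   
Webcam     | Beth    
Laptop     | Julia   
Cable      | Leo     
Stapler    | Rosa    
Headphones | Ivan    
Lamp       | Ivan    


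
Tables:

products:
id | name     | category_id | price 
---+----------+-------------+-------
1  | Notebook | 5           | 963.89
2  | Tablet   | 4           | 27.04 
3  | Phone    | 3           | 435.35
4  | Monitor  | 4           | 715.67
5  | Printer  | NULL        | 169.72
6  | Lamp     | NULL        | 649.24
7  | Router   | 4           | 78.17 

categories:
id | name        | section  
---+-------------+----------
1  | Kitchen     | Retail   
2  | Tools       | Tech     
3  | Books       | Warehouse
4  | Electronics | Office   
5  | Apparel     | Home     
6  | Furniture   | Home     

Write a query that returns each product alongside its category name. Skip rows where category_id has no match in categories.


INNER JOIN keeps only products rows whose category_id matches an id in categories. Walk through each product:
  - product 1 (Notebook): category_id=5 -> matches Apparel
  - product 2 (Tablet): category_id=4 -> matches Electronics
  - product 3 (Phone): category_id=3 -> matches Books
  - product 4 (Monitor): category_id=4 -> matches Electronics
  - product 5 (Printer): category_id=NULL, no match -> dropped
  - product 6 (Lamp): category_id=NULL, no match -> dropped
  - product 7 (Router): category_id=4 -> matches Electronics
So 2 of 7 rows are dropped.

SQL:
SELECT a.name, b.name AS category
FROM products a
INNER JOIN categories b ON a.category_id = b.id

Result:
name     | category   
---------+------------
Notebook | Apparel    
Tablet   | Electronics
Phone    | Books      
Monitor  | Electronics
Router   | Electronics


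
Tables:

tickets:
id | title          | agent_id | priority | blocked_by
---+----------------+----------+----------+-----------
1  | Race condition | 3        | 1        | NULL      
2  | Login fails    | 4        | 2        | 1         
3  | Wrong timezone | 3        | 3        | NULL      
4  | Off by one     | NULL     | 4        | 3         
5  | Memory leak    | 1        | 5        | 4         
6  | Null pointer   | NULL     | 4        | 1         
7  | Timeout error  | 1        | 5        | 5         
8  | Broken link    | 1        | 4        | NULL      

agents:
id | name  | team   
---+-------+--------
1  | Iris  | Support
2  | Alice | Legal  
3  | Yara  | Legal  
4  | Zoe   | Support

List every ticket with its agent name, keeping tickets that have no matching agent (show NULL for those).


LEFT JOIN keeps every row from tickets (the left table); where agent_id has no match in agents, the agent columns become NULL. Walk through each ticket:
  - ticket 1 (Race condition): agent_id=3 -> matches Yara
  - ticket 2 (Login fails): agent_id=4 -> matches Zoe
  - ticket 3 (Wrong timezone): agent_id=3 -> matches Yara
  - ticket 4 (Off by one): agent_id=NULL, no match -> kept with NULL
  - ticket 5 (Memory leak): agent_id=1 -> matches Iris
  - ticket 6 (Null pointer): agent_id=NULL, no match -> kept with NULL
  - ticket 7 (Timeout error): agent_id=1 -> matches Iris
  - ticket 8 (Broken link): agent_id=1 -> matches Iris
All 8 rows appear; 2 have NULL agent.

SQL:
SELECT a.title, b.name AS agent
FROM tickets a
LEFT JOIN agents b ON a.agent_id = b.id

Result:
title          | agent
---------------+------
Race condition | Yara 
Login fails    | Zoe  
Wrong timezone | Yara 
Off by one     | NULL 
Memory leak    | Iris 
Null pointer   | NULL 
Timeout error  | Iris 
Broken link    | Iris 


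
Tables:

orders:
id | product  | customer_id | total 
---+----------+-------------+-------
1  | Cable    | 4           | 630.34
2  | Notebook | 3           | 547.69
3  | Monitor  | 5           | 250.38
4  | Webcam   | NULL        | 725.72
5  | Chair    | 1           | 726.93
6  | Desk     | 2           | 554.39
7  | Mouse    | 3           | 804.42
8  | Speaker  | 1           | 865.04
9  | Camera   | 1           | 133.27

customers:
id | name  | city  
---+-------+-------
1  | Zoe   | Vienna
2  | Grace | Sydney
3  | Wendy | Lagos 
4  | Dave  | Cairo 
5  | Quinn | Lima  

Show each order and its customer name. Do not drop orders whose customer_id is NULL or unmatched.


LEFT JOIN keeps every row from orders (the left table); where customer_id has no match in customers, the customer columns become NULL. Walk through each order:
  - order 1 (Cable): customer_id=4 -> matches Dave
  - order 2 (Notebook): customer_id=3 -> matches Wendy
  - order 3 (Monitor): customer_id=5 -> matches Quinn
  - order 4 (Webcam): customer_id=NULL, no match -> kept with NULL
  - order 5 (Chair): customer_id=1 -> matches Zoe
  - order 6 (Desk): customer_id=2 -> matches Grace
  - order 7 (Mouse): customer_id=3 -> matches Wendy
  - order 8 (Speaker): customer_id=1 -> matches Zoe
  - order 9 (Camera): customer_id=1 -> matches Zoe
All 9 rows appear; 1 has NULL customer.

SQL:
SELECT a.product, b.name AS customer
FROM orders a
LEFT JOIN customers b ON a.customer_id = b.id

Result:
product  | customer
---------+---------
Cable    | Dave    
Notebook | Wendy   
Monitor  | Quinn   
Webcam   | NULL    
Chair    | Zoe     
Desk     | Grace   
Mouse    | Wendy   
Speaker  | Zoe     
Camera   | Zoe     


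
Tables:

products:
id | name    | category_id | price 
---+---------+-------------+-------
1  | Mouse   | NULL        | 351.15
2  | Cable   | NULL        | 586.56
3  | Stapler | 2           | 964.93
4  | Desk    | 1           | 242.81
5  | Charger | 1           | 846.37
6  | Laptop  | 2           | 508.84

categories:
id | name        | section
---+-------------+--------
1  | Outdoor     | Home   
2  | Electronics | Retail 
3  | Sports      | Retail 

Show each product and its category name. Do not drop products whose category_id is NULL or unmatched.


LEFT JOIN keeps every row from products (the left table); where category_id has no match in categories, the category columns become NULL. Walk through each product:
  - product 1 (Mouse): category_id=NULL, no match -> kept with NULL
  - product 2 (Cable): category_id=NULL, no match -> kept with NULL
  - product 3 (Stapler): category_id=2 -> matches Electronics
  - product 4 (Desk): category_id=1 -> matches Outdoor
  - product 5 (Charger): category_id=1 -> matches Outdoor
  - product 6 (Laptop): category_id=2 -> matches Electronics
All 6 rows appear; 2 have NULL category.

SQL:
SELECT a.name, b.name AS category
FROM products a
LEFT JOIN categories b ON a.category_id = b.id

Result:
name    | category   
--------+------------
Mouse   | NULL       
Cable   | NULL       
Stapler | Electronics
Desk    | Outdoor    
Charger | Outdoor    
Laptop  | Electronics


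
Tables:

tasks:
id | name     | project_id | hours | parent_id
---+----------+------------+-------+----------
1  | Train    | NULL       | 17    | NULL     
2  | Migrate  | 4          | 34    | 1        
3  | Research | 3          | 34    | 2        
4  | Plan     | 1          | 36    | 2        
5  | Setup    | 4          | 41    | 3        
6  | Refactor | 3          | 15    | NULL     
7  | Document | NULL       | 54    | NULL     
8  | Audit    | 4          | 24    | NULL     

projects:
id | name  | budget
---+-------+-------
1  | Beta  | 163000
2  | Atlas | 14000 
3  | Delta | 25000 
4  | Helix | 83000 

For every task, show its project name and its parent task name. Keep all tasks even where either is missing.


Two LEFT JOINs from the same base table tasks: one to projects via project_id, one to tasks itself via parent_id. Both are LEFT so every task is preserved.
Match against projects:
  - task 1 (Train): project_id=NULL, no match -> kept with NULL
  - task 2 (Migrate): project_id=4 -> matches Helix
  - task 3 (Research): project_id=3 -> matches Delta
  - task 4 (Plan): project_id=1 -> matches Beta
  - task 5 (Setup): project_id=4 -> matches Helix
  - task 6 (Refactor): project_id=3 -> matches Delta
  - task 7 (Document): project_id=NULL, no match -> kept with NULL
  - task 8 (Audit): project_id=4 -> matches Helix
Match against tasks (self):
  - task 1 (Train): parent_id=NULL -> NULL
  - task 2 (Migrate): parent_id=1 -> Train
  - task 3 (Research): parent_id=2 -> Migrate
  - task 4 (Plan): parent_id=2 -> Migrate
  - task 5 (Setup): parent_id=3 -> Research
  - task 6 (Refactor): parent_id=NULL -> NULL
  - task 7 (Document): parent_id=NULL -> NULL
  - task 8 (Audit): parent_id=NULL -> NULL

SQL:
SELECT a.name, b.name AS project, c.name AS parent
FROM tasks a
LEFT JOIN projects b ON a.project_id = b.id
LEFT JOIN tasks c ON a.parent_id = c.id

Result:
name     | project | parent  
---------+---------+---------
Train    | NULL    | NULL    
Migrate  | Helix   | Train   
Research | Delta   | Migrate 
Plan     | Beta    | Migrate 
Setup    | Helix   | Research
Refactor | Delta   | NULL    
Document | NULL    | NULL    
Audit    | Helix   | NULL    


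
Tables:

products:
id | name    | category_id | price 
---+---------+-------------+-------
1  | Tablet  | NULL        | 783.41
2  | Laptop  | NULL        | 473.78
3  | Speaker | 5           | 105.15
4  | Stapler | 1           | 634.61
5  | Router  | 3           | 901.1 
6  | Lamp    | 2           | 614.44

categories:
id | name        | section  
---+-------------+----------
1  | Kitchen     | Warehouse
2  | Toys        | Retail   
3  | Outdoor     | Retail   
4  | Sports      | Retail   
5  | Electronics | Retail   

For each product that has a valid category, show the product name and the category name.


INNER JOIN keeps only products rows whose category_id matches an id in categories. Walk through each product:
  - product 1 (Tablet): category_id=NULL, no match -> dropped
  - product 2 (Laptop): category_id=NULL, no match -> dropped
  - product 3 (Speaker): category_id=5 -> matches Electronics
  - product 4 (Stapler): category_id=1 -> matches Kitchen
  - product 5 (Router): category_id=3 -> matches Outdoor
  - product 6 (Lamp): category_id=2 -> matches Toys
So 2 of 6 rows are dropped.

SQL:
SELECT a.name, b.name AS category
FROM products a
INNER JOIN categories b ON a.category_id = b.id

Result:
name    | category   
--------+------------
Speaker | Electronics
Stapler | Kitchen    
Router  | Outdoor    
Lamp    | Toys       


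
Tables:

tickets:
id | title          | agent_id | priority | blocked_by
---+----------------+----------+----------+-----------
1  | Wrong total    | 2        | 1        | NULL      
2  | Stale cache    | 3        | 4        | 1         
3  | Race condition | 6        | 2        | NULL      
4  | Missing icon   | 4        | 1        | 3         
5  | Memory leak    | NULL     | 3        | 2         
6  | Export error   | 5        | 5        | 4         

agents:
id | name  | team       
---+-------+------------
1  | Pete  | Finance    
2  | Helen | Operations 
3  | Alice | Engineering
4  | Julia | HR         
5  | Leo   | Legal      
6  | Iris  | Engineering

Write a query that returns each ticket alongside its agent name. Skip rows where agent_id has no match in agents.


INNER JOIN keeps only tickets rows whose agent_id matches an id in agents. Walk through each ticket:
  - ticket 1 (Wrong total): agent_id=2 -> matches Helen
  - ticket 2 (Stale cache): agent_id=3 -> matches Alice
  - ticket 3 (Race condition): agent_id=6 -> matches Iris
  - ticket 4 (Missing icon): agent_id=4 -> matches Julia
  - ticket 5 (Memory leak): agent_id=NULL, no match -> dropped
  - ticket 6 (Export error): agent_id=5 -> matches Leo
So 1 of 6 rows is dropped.

SQL:
SELECT a.title, b.name AS agent
FROM tickets a
INNER JOIN agents b ON a.agent_id = b.id

Result:
title          | agent
---------------+------
Wrong total    | Helen
Stale cache    | Alice
Race condition | Iris 
Missing icon   | Julia
Export error   | Leo  


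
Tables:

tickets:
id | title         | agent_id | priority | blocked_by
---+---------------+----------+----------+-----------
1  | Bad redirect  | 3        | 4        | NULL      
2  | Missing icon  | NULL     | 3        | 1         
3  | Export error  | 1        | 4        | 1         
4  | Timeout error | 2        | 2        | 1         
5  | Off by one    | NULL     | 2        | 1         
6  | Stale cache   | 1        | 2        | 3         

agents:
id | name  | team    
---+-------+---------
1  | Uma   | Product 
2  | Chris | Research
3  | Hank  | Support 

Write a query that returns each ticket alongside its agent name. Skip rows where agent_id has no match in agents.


INNER JOIN keeps only tickets rows whose agent_id matches an id in agents. Walk through each ticket:
  - ticket 1 (Bad redirect): agent_id=3 -> matches Hank
  - ticket 2 (Missing icon): agent_id=NULL, no match -> dropped
  - ticket 3 (Export error): agent_id=1 -> matches Uma
  - ticket 4 (Timeout error): agent_id=2 -> matches Chris
  - ticket 5 (Off by one): agent_id=NULL, no match -> dropped
  - ticket 6 (Stale cache): agent_id=1 -> matches Uma
So 2 of 6 rows are dropped.

SQL:
SELECT a.title, b.name AS agent
FROM tickets a
INNER JOIN agents b ON a.agent_id = b.id

Result:
title         | agent
--------------+------
Bad redirect  | Hank 
Export error  | Uma  
Timeout error | Chris
Stale cache   | Uma  


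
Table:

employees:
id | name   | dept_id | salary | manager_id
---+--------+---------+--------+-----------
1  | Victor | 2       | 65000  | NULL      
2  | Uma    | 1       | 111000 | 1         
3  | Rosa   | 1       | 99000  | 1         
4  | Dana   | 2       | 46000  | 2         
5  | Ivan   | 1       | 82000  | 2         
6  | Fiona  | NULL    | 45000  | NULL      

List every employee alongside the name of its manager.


This is a self-join: employees is joined to a second copy of itself, matching each row's manager_id to another row's id. Use LEFT JOIN so rows with manager_id=NULL are kept.
  - employee 1 (Victor): manager_id=NULL -> NULL
  - employee 2 (Uma): manager_id=1 -> Victor
  - employee 3 (Rosa): manager_id=1 -> Victor
  - employee 4 (Dana): manager_id=2 -> Uma
  - employee 5 (Ivan): manager_id=2 -> Uma
  - employee 6 (Fiona): manager_id=NULL -> NULL

SQL:
SELECT a.name AS item, b.name AS manager
FROM employees a
LEFT JOIN employees b ON a.manager_id = b.id

Result:
item   | manager
-------+--------
Victor | NULL   
Uma    | Victor 
Rosa   | Victor 
Dana   | Uma    
Ivan   | Uma    
Fiona  | NULL   


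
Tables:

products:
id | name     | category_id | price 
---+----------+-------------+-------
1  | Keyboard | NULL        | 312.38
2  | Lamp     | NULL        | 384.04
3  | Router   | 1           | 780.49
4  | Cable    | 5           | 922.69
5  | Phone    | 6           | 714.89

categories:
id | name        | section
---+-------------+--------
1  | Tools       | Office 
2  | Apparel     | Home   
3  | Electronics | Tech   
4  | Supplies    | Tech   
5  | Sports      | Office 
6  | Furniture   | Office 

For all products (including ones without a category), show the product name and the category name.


LEFT JOIN keeps every row from products (the left table); where category_id has no match in categories, the category columns become NULL. Walk through each product:
  - product 1 (Keyboard): category_id=NULL, no match -> kept with NULL
  - product 2 (Lamp): category_id=NULL, no match -> kept with NULL
  - product 3 (Router): category_id=1 -> matches Tools
  - product 4 (Cable): category_id=5 -> matches Sports
  - product 5 (Phone): category_id=6 -> matches Furniture
All 5 rows appear; 2 have NULL category.

SQL:
SELECT a.name, b.name AS category
FROM products a
LEFT JOIN categories b ON a.category_id = b.id

Result:
name     | category 
---------+----------
Keyboard | NULL     
Lamp     | NULL     
Router   | Tools    
Cable    | Sports   
Phone    | Furniture


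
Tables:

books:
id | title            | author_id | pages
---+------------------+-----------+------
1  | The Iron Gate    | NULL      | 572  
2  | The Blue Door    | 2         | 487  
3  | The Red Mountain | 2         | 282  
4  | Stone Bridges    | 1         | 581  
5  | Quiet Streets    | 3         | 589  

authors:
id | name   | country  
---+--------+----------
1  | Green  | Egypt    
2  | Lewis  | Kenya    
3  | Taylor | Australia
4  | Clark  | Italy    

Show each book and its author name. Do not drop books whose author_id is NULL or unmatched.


LEFT JOIN keeps every row from books (the left table); where author_id has no match in authors, the author columns become NULL. Walk through each book:
  - book 1 (The Iron Gate): author_id=NULL, no match -> kept with NULL
  - book 2 (The Blue Door): author_id=2 -> matches Lewis
  - book 3 (The Red Mountain): author_id=2 -> matches Lewis
  - book 4 (Stone Bridges): author_id=1 -> matches Green
  - book 5 (Quiet Streets): author_id=3 -> matches Taylor
All 5 rows appear; 1 has NULL author.

SQL:
SELECT a.title, b.name AS author
FROM books a
LEFT JOIN authors b ON a.author_id = b.id

Result:
title            | author
-----------------+-------
The Iron Gate    | NULL  
The Blue Door    | Lewis 
The Red Mountain | Lewis 
Stone Bridges    | Green 
Quiet Streets    | Taylor


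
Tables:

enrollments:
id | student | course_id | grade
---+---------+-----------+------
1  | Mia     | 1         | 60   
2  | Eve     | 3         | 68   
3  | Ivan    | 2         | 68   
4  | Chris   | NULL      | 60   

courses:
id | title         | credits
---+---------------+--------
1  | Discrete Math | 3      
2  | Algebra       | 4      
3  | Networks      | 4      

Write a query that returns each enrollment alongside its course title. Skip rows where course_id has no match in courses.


INNER JOIN keeps only enrollments rows whose course_id matches an id in courses. Walk through each enrollment:
  - enrollment 1 (Mia): course_id=1 -> matches Discrete Math
  - enrollment 2 (Eve): course_id=3 -> matches Networks
  - enrollment 3 (Ivan): course_id=2 -> matches Algebra
  - enrollment 4 (Chris): course_id=NULL, no match -> dropped
So 1 of 4 rows is dropped.

SQL:
SELECT a.student, b.title AS course
FROM enrollments a
INNER JOIN courses b ON a.course_id = b.id

Result:
student | course       
--------+--------------
Mia     | Discrete Math
Eve     | Networks     
Ivan    | Algebra      


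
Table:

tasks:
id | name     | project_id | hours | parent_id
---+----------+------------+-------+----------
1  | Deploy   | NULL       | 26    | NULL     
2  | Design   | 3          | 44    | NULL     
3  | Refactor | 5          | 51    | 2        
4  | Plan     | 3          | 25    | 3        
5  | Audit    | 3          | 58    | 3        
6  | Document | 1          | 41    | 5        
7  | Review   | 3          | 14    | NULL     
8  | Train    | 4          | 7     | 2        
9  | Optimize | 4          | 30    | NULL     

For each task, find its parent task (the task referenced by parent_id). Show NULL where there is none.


This is a self-join: tasks is joined to a second copy of itself, matching each row's parent_id to another row's id. Use LEFT JOIN so rows with parent_id=NULL are kept.
  - task 1 (Deploy): parent_id=NULL -> NULL
  - task 2 (Design): parent_id=NULL -> NULL
  - task 3 (Refactor): parent_id=2 -> Design
  - task 4 (Plan): parent_id=3 -> Refactor
  - task 5 (Audit): parent_id=3 -> Refactor
  - task 6 (Document): parent_id=5 -> Audit
  - task 7 (Review): parent_id=NULL -> NULL
  - task 8 (Train): parent_id=2 -> Design
  - task 9 (Optimize): parent_id=NULL -> NULL

SQL:
SELECT a.name AS item, b.name AS parent
FROM tasks a
LEFT JOIN tasks b ON a.parent_id = b.id

Result:
item     | parent  
---------+---------
Deploy   | NULL    
Design   | NULL    
Refactor | Design  
Plan     | Refactor
Audit    | Refactor
Document | Audit   
Review   | NULL    
Train    | Design  
Optimize | NULL    


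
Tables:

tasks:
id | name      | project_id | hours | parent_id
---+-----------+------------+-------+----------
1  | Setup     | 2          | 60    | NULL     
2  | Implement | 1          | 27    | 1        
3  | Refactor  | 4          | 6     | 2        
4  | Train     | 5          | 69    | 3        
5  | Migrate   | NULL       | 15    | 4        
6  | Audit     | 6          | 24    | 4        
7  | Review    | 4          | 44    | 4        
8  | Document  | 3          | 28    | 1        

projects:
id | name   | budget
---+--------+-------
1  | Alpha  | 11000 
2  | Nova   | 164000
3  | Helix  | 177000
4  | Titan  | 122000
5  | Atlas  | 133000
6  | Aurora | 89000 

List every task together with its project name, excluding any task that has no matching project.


INNER JOIN keeps only tasks rows whose project_id matches an id in projects. Walk through each task:
  - task 1 (Setup): project_id=2 -> matches Nova
  - task 2 (Implement): project_id=1 -> matches Alpha
  - task 3 (Refactor): project_id=4 -> matches Titan
  - task 4 (Train): project_id=5 -> matches Atlas
  - task 5 (Migrate): project_id=NULL, no match -> dropped
  - task 6 (Audit): project_id=6 -> matches Aurora
  - task 7 (Review): project_id=4 -> matches Titan
  - task 8 (Document): project_id=3 -> matches Helix
So 1 of 8 rows is dropped.

SQL:
SELECT a.name, b.name AS project
FROM tasks a
INNER JOIN projects b ON a.project_id = b.id

Result:
name      | project
----------+--------
Setup     | Nova   
Implement | Alpha  
Refactor  | Titan  
Train     | Atlas  
Audit     | Aurora 
Review    | Titan  
Document  | Helix  


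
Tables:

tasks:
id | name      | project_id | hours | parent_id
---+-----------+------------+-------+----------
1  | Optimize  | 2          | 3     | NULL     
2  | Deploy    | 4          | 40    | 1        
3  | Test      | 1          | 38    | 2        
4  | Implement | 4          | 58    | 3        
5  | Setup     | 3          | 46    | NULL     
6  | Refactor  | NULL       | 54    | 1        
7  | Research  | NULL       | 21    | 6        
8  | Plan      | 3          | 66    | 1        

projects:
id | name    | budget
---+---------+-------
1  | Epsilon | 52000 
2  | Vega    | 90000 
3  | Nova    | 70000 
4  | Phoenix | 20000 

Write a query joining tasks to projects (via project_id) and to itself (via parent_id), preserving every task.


Two LEFT JOINs from the same base table tasks: one to projects via project_id, one to tasks itself via parent_id. Both are LEFT so every task is preserved.
Match against projects:
  - task 1 (Optimize): project_id=2 -> matches Vega
  - task 2 (Deploy): project_id=4 -> matches Phoenix
  - task 3 (Test): project_id=1 -> matches Epsilon
  - task 4 (Implement): project_id=4 -> matches Phoenix
  - task 5 (Setup): project_id=3 -> matches Nova
  - task 6 (Refactor): project_id=NULL, no match -> kept with NULL
  - task 7 (Research): project_id=NULL, no match -> kept with NULL
  - task 8 (Plan): project_id=3 -> matches Nova
Match against tasks (self):
  - task 1 (Optimize): parent_id=NULL -> NULL
  - task 2 (Deploy): parent_id=1 -> Optimize
  - task 3 (Test): parent_id=2 -> Deploy
  - task 4 (Implement): parent_id=3 -> Test
  - task 5 (Setup): parent_id=NULL -> NULL
  - task 6 (Refactor): parent_id=1 -> Optimize
  - task 7 (Research): parent_id=6 -> Refactor
  - task 8 (Plan): parent_id=1 -> Optimize

SQL:
SELECT a.name, b.name AS project, c.name AS parent
FROM tasks a
LEFT JOIN projects b ON a.project_id = b.id
LEFT JOIN tasks c ON a.parent_id = c.id

Result:
name      | project | parent  
----------+---------+---------
Optimize  | Vega    | NULL    
Deploy    | Phoenix | Optimize
Test      | Epsilon | Deploy  
Implement | Phoenix | Test    
Setup     | Nova    | NULL    
Refactor  | NULL    | Optimize
Research  | NULL    | Refactor
Plan      | Nova    | Optimize


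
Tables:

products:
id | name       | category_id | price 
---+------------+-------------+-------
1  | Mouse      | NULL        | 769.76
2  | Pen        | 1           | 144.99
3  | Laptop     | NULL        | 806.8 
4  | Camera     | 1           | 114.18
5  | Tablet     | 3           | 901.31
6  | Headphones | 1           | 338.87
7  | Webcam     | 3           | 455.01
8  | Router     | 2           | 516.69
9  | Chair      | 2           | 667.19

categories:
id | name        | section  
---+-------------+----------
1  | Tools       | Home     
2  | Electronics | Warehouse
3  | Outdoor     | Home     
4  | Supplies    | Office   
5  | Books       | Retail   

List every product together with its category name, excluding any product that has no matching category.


INNER JOIN keeps only products rows whose category_id matches an id in categories. Walk through each product:
  - product 1 (Mouse): category_id=NULL, no match -> dropped
  - product 2 (Pen): category_id=1 -> matches Tools
  - product 3 (Laptop): category_id=NULL, no match -> dropped
  - product 4 (Camera): category_id=1 -> matches Tools
  - product 5 (Tablet): category_id=3 -> matches Outdoor
  - product 6 (Headphones): category_id=1 -> matches Tools
  - product 7 (Webcam): category_id=3 -> matches Outdoor
  - product 8 (Router): category_id=2 -> matches Electronics
  - product 9 (Chair): category_id=2 -> matches Electronics
So 2 of 9 rows are dropped.

SQL:
SELECT a.name, b.name AS category
FROM products a
INNER JOIN categories b ON a.category_id = b.id

Result:
name       | category   
-----------+------------
Pen        | Tools      
Camera     | Tools      
Tablet     | Outdoor    
Headphones | Tools      
Webcam     | Outdoor    
Router     | Electronics
Chair      | Electronics


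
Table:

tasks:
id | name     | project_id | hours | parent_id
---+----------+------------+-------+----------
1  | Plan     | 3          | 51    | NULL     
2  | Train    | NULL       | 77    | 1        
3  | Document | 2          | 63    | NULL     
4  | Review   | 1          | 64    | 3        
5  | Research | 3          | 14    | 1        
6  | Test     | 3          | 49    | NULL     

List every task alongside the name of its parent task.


This is a self-join: tasks is joined to a second copy of itself, matching each row's parent_id to another row's id. Use LEFT JOIN so rows with parent_id=NULL are kept.
  - task 1 (Plan): parent_id=NULL -> NULL
  - task 2 (Train): parent_id=1 -> Plan
  - task 3 (Document): parent_id=NULL -> NULL
  - task 4 (Review): parent_id=3 -> Document
  - task 5 (Research): parent_id=1 -> Plan
  - task 6 (Test): parent_id=NULL -> NULL

SQL:
SELECT a.name AS item, b.name AS parent
FROM tasks a
LEFT JOIN tasks b ON a.parent_id = b.id

Result:
item     | parent  
---------+---------
Plan     | NULL    
Train    | Plan    
Document | NULL    
Review   | Document
Research | Plan    
Test     | NULL    


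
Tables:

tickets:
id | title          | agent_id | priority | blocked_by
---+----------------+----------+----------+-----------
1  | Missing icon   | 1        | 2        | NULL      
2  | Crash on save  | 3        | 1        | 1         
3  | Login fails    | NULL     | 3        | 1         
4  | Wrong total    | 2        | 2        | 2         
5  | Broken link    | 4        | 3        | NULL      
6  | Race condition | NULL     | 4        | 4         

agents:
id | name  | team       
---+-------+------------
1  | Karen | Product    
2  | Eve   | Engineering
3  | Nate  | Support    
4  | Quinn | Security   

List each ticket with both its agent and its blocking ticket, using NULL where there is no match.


Two LEFT JOINs from the same base table tickets: one to agents via agent_id, one to tickets itself via blocked_by. Both are LEFT so every ticket is preserved.
Match against agents:
  - ticket 1 (Missing icon): agent_id=1 -> matches Karen
  - ticket 2 (Crash on save): agent_id=3 -> matches Nate
  - ticket 3 (Login fails): agent_id=NULL, no match -> kept with NULL
  - ticket 4 (Wrong total): agent_id=2 -> matches Eve
  - ticket 5 (Broken link): agent_id=4 -> matches Quinn
  - ticket 6 (Race condition): agent_id=NULL, no match -> kept with NULL
Match against tickets (self):
  - ticket 1 (Missing icon): blocked_by=NULL -> NULL
  - ticket 2 (Crash on save): blocked_by=1 -> Missing icon
  - ticket 3 (Login fails): blocked_by=1 -> Missing icon
  - ticket 4 (Wrong total): blocked_by=2 -> Crash on save
  - ticket 5 (Broken link): blocked_by=NULL -> NULL
  - ticket 6 (Race condition): blocked_by=4 -> Wrong total

SQL:
SELECT a.title, b.name AS agent, c.title AS blocked_by
FROM tickets a
LEFT JOIN agents b ON a.agent_id = b.id
LEFT JOIN tickets c ON a.blocked_by = c.id

Result:
title          | agent | blocked_by   
---------------+-------+--------------
Missing icon   | Karen | NULL         
Crash on save  | Nate  | Missing icon 
Login fails    | NULL  | Missing icon 
Wrong total    | Eve   | Crash on save
Broken link    | Quinn | NULL         
Race condition | NULL  | Wrong total  


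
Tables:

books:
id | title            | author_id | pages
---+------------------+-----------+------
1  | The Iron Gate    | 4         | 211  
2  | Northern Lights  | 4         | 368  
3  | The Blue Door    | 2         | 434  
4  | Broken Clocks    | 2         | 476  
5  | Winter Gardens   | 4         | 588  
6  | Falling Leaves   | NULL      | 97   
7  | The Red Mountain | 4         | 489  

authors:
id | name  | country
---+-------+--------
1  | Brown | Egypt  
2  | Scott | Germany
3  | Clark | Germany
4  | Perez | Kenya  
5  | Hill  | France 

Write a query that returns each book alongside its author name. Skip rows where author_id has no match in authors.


INNER JOIN keeps only books rows whose author_id matches an id in authors. Walk through each book:
  - book 1 (The Iron Gate): author_id=4 -> matches Perez
  - book 2 (Northern Lights): author_id=4 -> matches Perez
  - book 3 (The Blue Door): author_id=2 -> matches Scott
  - book 4 (Broken Clocks): author_id=2 -> matches Scott
  - book 5 (Winter Gardens): author_id=4 -> matches Perez
  - book 6 (Falling Leaves): author_id=NULL, no match -> dropped
  - book 7 (The Red Mountain): author_id=4 -> matches Perez
So 1 of 7 rows is dropped.

SQL:
SELECT a.title, b.name AS author
FROM books a
INNER JOIN authors b ON a.author_id = b.id

Result:
title            | author
-----------------+-------
The Iron Gate    | Perez 
Northern Lights  | Perez 
The Blue Door    | Scott 
Broken Clocks    | Scott 
Winter Gardens   | Perez 
The Red Mountain | Perez 


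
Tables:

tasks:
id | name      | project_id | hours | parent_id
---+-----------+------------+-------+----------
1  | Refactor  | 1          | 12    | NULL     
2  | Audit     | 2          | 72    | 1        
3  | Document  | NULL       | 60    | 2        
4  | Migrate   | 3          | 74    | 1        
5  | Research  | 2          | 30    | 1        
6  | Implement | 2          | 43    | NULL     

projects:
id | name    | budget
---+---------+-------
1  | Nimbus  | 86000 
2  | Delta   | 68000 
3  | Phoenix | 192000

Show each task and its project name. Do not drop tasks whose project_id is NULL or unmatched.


LEFT JOIN keeps every row from tasks (the left table); where project_id has no match in projects, the project columns become NULL. Walk through each task:
  - task 1 (Refactor): project_id=1 -> matches Nimbus
  - task 2 (Audit): project_id=2 -> matches Delta
  - task 3 (Document): project_id=NULL, no match -> kept with NULL
  - task 4 (Migrate): project_id=3 -> matches Phoenix
  - task 5 (Research): project_id=2 -> matches Delta
  - task 6 (Implement): project_id=2 -> matches Delta
All 6 rows appear; 1 has NULL project.

SQL:
SELECT a.name, b.name AS project
FROM tasks a
LEFT JOIN projects b ON a.project_id = b.id

Result:
name      | project
----------+--------
Refactor  | Nimbus 
Audit     | Delta  
Document  | NULL   
Migrate   | Phoenix
Research  | Delta  
Implement | Delta  


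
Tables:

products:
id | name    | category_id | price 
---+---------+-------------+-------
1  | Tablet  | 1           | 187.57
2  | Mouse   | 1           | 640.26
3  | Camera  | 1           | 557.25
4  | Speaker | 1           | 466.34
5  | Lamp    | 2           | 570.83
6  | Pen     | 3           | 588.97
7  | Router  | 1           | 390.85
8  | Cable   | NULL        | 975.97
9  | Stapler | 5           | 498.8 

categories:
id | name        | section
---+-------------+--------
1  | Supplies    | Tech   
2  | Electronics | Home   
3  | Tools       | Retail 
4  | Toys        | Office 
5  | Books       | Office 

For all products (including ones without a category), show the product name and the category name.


LEFT JOIN keeps every row from products (the left table); where category_id has no match in categories, the category columns become NULL. Walk through each product:
  - product 1 (Tablet): category_id=1 -> matches Supplies
  - product 2 (Mouse): category_id=1 -> matches Supplies
  - product 3 (Camera): category_id=1 -> matches Supplies
  - product 4 (Speaker): category_id=1 -> matches Supplies
  - product 5 (Lamp): category_id=2 -> matches Electronics
  - product 6 (Pen): category_id=3 -> matches Tools
  - product 7 (Router): category_id=1 -> matches Supplies
  - product 8 (Cable): category_id=NULL, no match -> kept with NULL
  - product 9 (Stapler): category_id=5 -> matches Books
All 9 rows appear; 1 has NULL category.

SQL:
SELECT a.name, b.name AS category
FROM products a
LEFT JOIN categories b ON a.category_id = b.id

Result:
name    | category   
--------+------------
Tablet  | Supplies   
Mouse   | Supplies   
Camera  | Supplies   
Speaker | Supplies   
Lamp    | Electronics
Pen     | Tools      
Router  | Supplies   
Cable   | NULL       
Stapler | Books      


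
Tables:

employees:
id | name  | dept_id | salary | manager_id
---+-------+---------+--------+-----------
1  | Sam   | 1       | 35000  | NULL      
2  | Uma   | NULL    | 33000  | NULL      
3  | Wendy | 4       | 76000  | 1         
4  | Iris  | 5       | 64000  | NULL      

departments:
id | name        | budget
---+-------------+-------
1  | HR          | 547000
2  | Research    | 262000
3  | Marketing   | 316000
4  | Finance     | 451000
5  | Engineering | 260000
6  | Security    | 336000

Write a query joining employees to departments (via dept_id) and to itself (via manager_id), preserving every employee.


Two LEFT JOINs from the same base table employees: one to departments via dept_id, one to employees itself via manager_id. Both are LEFT so every employee is preserved.
Match against departments:
  - employee 1 (Sam): dept_id=1 -> matches HR
  - employee 2 (Uma): dept_id=NULL, no match -> kept with NULL
  - employee 3 (Wendy): dept_id=4 -> matches Finance
  - employee 4 (Iris): dept_id=5 -> matches Engineering
Match against employees (self):
  - employee 1 (Sam): manager_id=NULL -> NULL
  - employee 2 (Uma): manager_id=NULL -> NULL
  - employee 3 (Wendy): manager_id=1 -> Sam
  - employee 4 (Iris): manager_id=NULL -> NULL

SQL:
SELECT a.name, b.name AS department, c.name AS manager
FROM employees a
LEFT JOIN departments b ON a.dept_id = b.id
LEFT JOIN employees c ON a.manager_id = c.id

Result:
name  | department  | manager
------+-------------+--------
Sam   | HR          | NULL   
Uma   | NULL        | NULL   
Wendy | Finance     | Sam    
Iris  | Engineering | NULL   


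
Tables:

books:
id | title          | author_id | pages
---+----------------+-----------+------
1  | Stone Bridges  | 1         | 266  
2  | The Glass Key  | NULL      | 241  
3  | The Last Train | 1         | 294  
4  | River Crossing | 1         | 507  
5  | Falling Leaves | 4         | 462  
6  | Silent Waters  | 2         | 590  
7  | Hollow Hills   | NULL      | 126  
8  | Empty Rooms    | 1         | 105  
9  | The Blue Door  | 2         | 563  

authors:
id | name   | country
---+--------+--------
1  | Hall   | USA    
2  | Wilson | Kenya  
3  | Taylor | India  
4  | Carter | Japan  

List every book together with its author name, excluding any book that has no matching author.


INNER JOIN keeps only books rows whose author_id matches an id in authors. Walk through each book:
  - book 1 (Stone Bridges): author_id=1 -> matches Hall
  - book 2 (The Glass Key): author_id=NULL, no match -> dropped
  - book 3 (The Last Train): author_id=1 -> matches Hall
  - book 4 (River Crossing): author_id=1 -> matches Hall
  - book 5 (Falling Leaves): author_id=4 -> matches Carter
  - book 6 (Silent Waters): author_id=2 -> matches Wilson
  - book 7 (Hollow Hills): author_id=NULL, no match -> dropped
  - book 8 (Empty Rooms): author_id=1 -> matches Hall
  - book 9 (The Blue Door): author_id=2 -> matches Wilson
So 2 of 9 rows are dropped.

SQL:
SELECT a.title, b.name AS author
FROM books a
INNER JOIN authors b ON a.author_id = b.id

Result:
title          | author
---------------+-------
Stone Bridges  | Hall  
The Last Train | Hall  
River Crossing | Hall  
Falling Leaves | Carter
Silent Waters  | Wilson
Empty Rooms    | Hall  
The Blue Door  | Wilson


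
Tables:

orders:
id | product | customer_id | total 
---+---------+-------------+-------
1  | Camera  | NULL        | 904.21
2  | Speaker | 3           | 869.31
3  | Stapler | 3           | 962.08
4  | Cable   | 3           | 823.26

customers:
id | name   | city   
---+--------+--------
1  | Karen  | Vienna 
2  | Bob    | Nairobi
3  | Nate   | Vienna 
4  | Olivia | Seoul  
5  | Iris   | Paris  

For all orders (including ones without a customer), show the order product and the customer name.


LEFT JOIN keeps every row from orders (the left table); where customer_id has no match in customers, the customer columns become NULL. Walk through each order:
  - order 1 (Camera): customer_id=NULL, no match -> kept with NULL
  - order 2 (Speaker): customer_id=3 -> matches Nate
  - order 3 (Stapler): customer_id=3 -> matches Nate
  - order 4 (Cable): customer_id=3 -> matches Nate
All 4 rows appear; 1 has NULL customer.

SQL:
SELECT a.product, b.name AS customer
FROM orders a
LEFT JOIN customers b ON a.customer_id = b.id

Result:
product | customer
--------+---------
Camera  | NULL    
Speaker | Nate    
Stapler | Nate    
Cable   | Nate    


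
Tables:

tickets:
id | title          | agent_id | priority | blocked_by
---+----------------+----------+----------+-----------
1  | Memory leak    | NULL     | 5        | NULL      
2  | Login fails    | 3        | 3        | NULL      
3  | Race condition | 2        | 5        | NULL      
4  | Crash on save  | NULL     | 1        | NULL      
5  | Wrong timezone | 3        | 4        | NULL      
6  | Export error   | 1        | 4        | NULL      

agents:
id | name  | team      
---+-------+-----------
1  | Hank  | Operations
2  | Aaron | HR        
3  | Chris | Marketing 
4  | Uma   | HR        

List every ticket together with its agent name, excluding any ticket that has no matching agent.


INNER JOIN keeps only tickets rows whose agent_id matches an id in agents. Walk through each ticket:
  - ticket 1 (Memory leak): agent_id=NULL, no match -> dropped
  - ticket 2 (Login fails): agent_id=3 -> matches Chris
  - ticket 3 (Race condition): agent_id=2 -> matches Aaron
  - ticket 4 (Crash on save): agent_id=NULL, no match -> dropped
  - ticket 5 (Wrong timezone): agent_id=3 -> matches Chris
  - ticket 6 (Export error): agent_id=1 -> matches Hank
So 2 of 6 rows are dropped.

SQL:
SELECT a.title, b.name AS agent
FROM tickets a
INNER JOIN agents b ON a.agent_id = b.id

Result:
title          | agent
---------------+------
Login fails    | Chris
Race condition | Aaron
Wrong timezone | Chris
Export error   | Hank 
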